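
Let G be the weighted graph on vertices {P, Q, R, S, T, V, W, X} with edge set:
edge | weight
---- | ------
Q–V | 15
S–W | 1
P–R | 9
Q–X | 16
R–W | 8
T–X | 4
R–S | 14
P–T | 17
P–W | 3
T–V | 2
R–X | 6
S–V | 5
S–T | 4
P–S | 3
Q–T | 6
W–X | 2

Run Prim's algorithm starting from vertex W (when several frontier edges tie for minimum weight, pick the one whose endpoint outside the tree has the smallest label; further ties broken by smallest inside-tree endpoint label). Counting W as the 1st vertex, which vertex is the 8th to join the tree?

R

Prim, starting at W.
Step 1: cheapest edge leaving the tree is S–W (1); add S.
Step 2: cheapest edge leaving the tree is W–X (2); add X.
Step 3: cheapest edge leaving the tree is P–S (3); add P.
Step 4: cheapest edge leaving the tree is S–T (4); add T.
Step 5: cheapest edge leaving the tree is T–V (2); add V.
Step 6: cheapest edge leaving the tree is Q–T (6); add Q.
Step 7: cheapest edge leaving the tree is R–X (6); add R.
Vertex order: W, S, X, P, T, V, Q, R. The 8th vertex is R.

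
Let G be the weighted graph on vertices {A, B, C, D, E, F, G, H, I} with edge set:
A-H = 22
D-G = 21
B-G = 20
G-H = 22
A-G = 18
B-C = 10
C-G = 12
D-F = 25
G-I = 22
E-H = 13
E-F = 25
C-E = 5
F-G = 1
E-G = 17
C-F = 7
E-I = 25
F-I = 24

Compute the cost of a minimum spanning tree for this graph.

Sort edges by weight, then run Kruskal:
F-G (1): add — endpoints in different components.
C-E (5): add — endpoints in different components.
C-F (7): add — endpoints in different components.
B-C (10): add — endpoints in different components.
C-G (12): skip — C and G already connected.
E-H (13): add — endpoints in different components.
E-G (17): skip — E and G already connected.
A-G (18): add — endpoints in different components.
B-G (20): skip — B and G already connected.
D-G (21): add — endpoints in different components.
A-H (22): skip — A and H already connected.
G-H (22): skip — G and H already connected.
G-I (22): add — endpoints in different components.
MST edges: F-G, C-E, C-F, B-C, E-H, A-G, D-G, G-I; total weight 1+5+7+10+13+18+21+22 = 97.

97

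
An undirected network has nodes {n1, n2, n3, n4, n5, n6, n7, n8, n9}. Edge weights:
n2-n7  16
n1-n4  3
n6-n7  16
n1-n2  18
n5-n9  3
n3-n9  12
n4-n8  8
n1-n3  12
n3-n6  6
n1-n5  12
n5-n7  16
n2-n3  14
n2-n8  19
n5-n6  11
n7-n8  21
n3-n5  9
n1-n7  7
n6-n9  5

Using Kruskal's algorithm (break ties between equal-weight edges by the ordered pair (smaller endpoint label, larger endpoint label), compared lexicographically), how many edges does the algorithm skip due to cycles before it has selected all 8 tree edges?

Kruskal's algorithm — process edges by increasing weight (ties by edge label):
n1-n4 (3): add — endpoints in different components.
n5-n9 (3): add — endpoints in different components.
n6-n9 (5): add — endpoints in different components.
n3-n6 (6): add — endpoints in different components.
n1-n7 (7): add — endpoints in different components.
n4-n8 (8): add — endpoints in different components.
n3-n5 (9): skip — n3 and n5 already connected.
n5-n6 (11): skip — n5 and n6 already connected.
n1-n3 (12): add — endpoints in different components.
n1-n5 (12): skip — n1 and n5 already connected.
n3-n9 (12): skip — n3 and n9 already connected.
n2-n3 (14): add — endpoints in different components.
Edges rejected before the tree was complete: 4.

4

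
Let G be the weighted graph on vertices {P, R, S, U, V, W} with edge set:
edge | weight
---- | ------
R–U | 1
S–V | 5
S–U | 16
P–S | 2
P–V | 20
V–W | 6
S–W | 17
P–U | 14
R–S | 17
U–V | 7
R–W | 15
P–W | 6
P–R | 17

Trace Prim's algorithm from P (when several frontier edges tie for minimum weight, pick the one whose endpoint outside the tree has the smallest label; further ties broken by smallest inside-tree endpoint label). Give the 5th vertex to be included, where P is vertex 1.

U

Prim's algorithm from P:
Step 1: frontier [P–S 2, P–W 6, P–U 14, P–R 17, P–V 20] → take P–S (2); add S.
Step 2: frontier [P–W 6, P–U 14, P–R 17, P–V 20, S–V 5, S–U 16, R–S 17, S–W 17] → take S–V (5); add V.
Step 3: frontier [P–W 6, P–U 14, P–R 17, S–U 16, R–S 17, S–W 17, V–W 6, U–V 7] → take P–W (6); add W.
Step 4: frontier [P–U 14, P–R 17, S–U 16, R–S 17, U–V 7, R–W 15] → take U–V (7); add U.
Step 5: frontier [P–R 17, R–S 17, R–U 1, R–W 15] → take R–U (1); add R.
Vertex order: P, S, V, W, U, R. The 5th vertex is U.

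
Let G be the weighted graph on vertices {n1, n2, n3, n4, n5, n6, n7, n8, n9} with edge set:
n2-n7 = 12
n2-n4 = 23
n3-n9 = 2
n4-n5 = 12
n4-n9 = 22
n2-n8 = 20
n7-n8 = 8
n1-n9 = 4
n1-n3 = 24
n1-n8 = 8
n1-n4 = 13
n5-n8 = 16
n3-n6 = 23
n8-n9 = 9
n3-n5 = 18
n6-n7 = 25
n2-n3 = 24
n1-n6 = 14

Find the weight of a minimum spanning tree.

Prim's algorithm from n1:
Step 1: cheapest edge leaving the tree is n1-n9 (4); add n9.
Step 2: cheapest edge leaving the tree is n3-n9 (2); add n3.
Step 3: cheapest edge leaving the tree is n1-n8 (8); add n8.
Step 4: cheapest edge leaving the tree is n7-n8 (8); add n7.
Step 5: cheapest edge leaving the tree is n2-n7 (12); add n2.
Step 6: cheapest edge leaving the tree is n1-n4 (13); add n4.
Step 7: cheapest edge leaving the tree is n4-n5 (12); add n5.
Step 8: cheapest edge leaving the tree is n1-n6 (14); add n6.
MST edges: n1-n9, n3-n9, n1-n8, n7-n8, n2-n7, n1-n4, n4-n5, n1-n6; total weight 4+2+8+8+12+13+12+14 = 73.

73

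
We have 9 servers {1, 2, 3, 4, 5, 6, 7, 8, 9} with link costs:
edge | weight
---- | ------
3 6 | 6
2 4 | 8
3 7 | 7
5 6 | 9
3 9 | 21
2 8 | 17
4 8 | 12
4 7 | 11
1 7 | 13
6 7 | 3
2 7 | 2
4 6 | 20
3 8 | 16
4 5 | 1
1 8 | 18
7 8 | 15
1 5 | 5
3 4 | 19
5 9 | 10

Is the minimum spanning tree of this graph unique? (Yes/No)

Kruskal's algorithm — process edges by increasing weight (ties by edge label):
4 5 (1): add — endpoints in different components.
2 7 (2): add — endpoints in different components.
6 7 (3): add — endpoints in different components.
1 5 (5): add — endpoints in different components.
3 6 (6): add — endpoints in different components.
3 7 (7): skip — 3 and 7 already connected.
2 4 (8): add — endpoints in different components.
5 6 (9): skip — 5 and 6 already connected.
5 9 (10): add — endpoints in different components.
4 7 (11): skip — 4 and 7 already connected.
4 8 (12): add — endpoints in different components.
Every non-tree edge has weight strictly greater than the heaviest edge on the tree path between its endpoints, so the MST is unique.

Yes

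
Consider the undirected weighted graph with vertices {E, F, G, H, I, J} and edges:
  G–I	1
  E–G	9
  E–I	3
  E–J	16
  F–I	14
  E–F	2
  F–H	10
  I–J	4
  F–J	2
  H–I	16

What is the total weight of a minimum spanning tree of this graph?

18

Sort edges by weight, then run Kruskal:
G–I (1): add. Components now {E} {F} {G,I} {H} {J}
E–F (2): add. Components now {E,F} {G,I} {H} {J}
F–J (2): add. Components now {E,F,J} {G,I} {H}
E–I (3): add. Components now {E,F,G,I,J} {H}
I–J (4): skip — I and J already connected.
E–G (9): skip — E and G already connected.
F–H (10): add. Components now {E,F,G,H,I,J}
MST edges: G–I, E–F, F–J, E–I, F–H; total weight 1+2+2+3+10 = 18.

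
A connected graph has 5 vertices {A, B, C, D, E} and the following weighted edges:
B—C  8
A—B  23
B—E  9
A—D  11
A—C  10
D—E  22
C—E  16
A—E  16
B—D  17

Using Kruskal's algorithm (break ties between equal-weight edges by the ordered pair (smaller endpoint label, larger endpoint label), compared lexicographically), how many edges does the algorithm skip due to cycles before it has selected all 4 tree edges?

0

Sort edges by weight, then run Kruskal:
B—C (8): add — endpoints in different components.
B—E (9): add — endpoints in different components.
A—C (10): add — endpoints in different components.
A—D (11): add — endpoints in different components.
Edges rejected before the tree was complete: 0.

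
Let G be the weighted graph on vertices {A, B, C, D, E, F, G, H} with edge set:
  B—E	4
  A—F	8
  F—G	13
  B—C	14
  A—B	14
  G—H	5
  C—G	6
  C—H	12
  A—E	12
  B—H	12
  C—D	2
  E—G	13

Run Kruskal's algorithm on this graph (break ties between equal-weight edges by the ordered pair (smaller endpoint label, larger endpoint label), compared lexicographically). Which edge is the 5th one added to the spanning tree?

A-F

Sort edges by weight, then run Kruskal:
C—D (2): add — endpoints in different components.
B—E (4): add — endpoints in different components.
G—H (5): add — endpoints in different components.
C—G (6): add — endpoints in different components.
A—F (8): add — endpoints in different components.
A—E (12): add — endpoints in different components.
B—H (12): add — endpoints in different components.
The 5th edge added is A—F.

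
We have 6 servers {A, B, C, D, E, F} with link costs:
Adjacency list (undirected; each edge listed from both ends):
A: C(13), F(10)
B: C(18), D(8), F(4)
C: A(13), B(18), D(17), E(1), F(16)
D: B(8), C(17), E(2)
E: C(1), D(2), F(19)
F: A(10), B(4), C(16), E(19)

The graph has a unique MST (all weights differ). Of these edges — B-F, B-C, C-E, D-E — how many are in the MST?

3

Kruskal: consider edges lightest-first.
C-E (1): add. Components now {A} {B} {C,E} {D} {F}
D-E (2): add. Components now {A} {B} {C,D,E} {F}
B-F (4): add. Components now {A} {B,F} {C,D,E}
B-D (8): add. Components now {A} {B,C,D,E,F}
A-F (10): add. Components now {A,B,C,D,E,F}
MST edge set: {C-E, D-E, B-F, B-D, A-F}.
Of the listed edges, {B-F, C-E, D-E} are in the MST → 3.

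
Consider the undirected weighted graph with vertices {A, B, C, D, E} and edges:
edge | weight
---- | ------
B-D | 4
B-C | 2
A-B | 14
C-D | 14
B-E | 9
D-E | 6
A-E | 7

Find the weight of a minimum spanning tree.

19

Prim, starting at B.
Step 1: frontier [B-C 2, B-D 4, B-E 9, A-B 14] → take B-C (2); add C.
Step 2: frontier [B-D 4, B-E 9, A-B 14, C-D 14] → take B-D (4); add D.
Step 3: frontier [B-E 9, A-B 14, D-E 6] → take D-E (6); add E.
Step 4: frontier [A-B 14, A-E 7] → take A-E (7); add A.
MST edges: B-C, B-D, D-E, A-E; total weight 2+4+6+7 = 19.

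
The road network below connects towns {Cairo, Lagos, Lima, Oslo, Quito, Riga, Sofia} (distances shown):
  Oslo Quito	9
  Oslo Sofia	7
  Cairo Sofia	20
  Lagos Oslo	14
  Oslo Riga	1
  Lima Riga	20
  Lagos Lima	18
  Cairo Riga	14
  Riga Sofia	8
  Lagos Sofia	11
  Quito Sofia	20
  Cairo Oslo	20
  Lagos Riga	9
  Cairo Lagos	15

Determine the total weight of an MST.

Kruskal's algorithm — process edges by increasing weight (ties by edge label):
Oslo Riga (1): add — endpoints in different components.
Oslo Sofia (7): add — endpoints in different components.
Riga Sofia (8): skip — Sofia and Riga already connected.
Lagos Riga (9): add — endpoints in different components.
Oslo Quito (9): add — endpoints in different components.
Lagos Sofia (11): skip — Sofia and Lagos already connected.
Cairo Riga (14): add — endpoints in different components.
Lagos Oslo (14): skip — Oslo and Lagos already connected.
Cairo Lagos (15): skip — Lagos and Cairo already connected.
Lagos Lima (18): add — endpoints in different components.
MST edges: Oslo Riga, Oslo Sofia, Lagos Riga, Oslo Quito, Cairo Riga, Lagos Lima; total weight 1+7+9+9+14+18 = 58.

58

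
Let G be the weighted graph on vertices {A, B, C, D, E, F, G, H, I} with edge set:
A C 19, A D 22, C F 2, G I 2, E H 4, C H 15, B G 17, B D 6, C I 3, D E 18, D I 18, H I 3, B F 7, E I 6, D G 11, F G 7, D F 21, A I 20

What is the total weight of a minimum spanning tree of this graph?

Kruskal: consider edges lightest-first.
C F (2): add — endpoints in different components.
G I (2): add — endpoints in different components.
C I (3): add — endpoints in different components.
H I (3): add — endpoints in different components.
E H (4): add — endpoints in different components.
B D (6): add — endpoints in different components.
E I (6): skip — E and I already connected.
B F (7): add — endpoints in different components.
F G (7): skip — F and G already connected.
D G (11): skip — D and G already connected.
C H (15): skip — C and H already connected.
B G (17): skip — B and G already connected.
D E (18): skip — D and E already connected.
D I (18): skip — D and I already connected.
A C (19): add — endpoints in different components.
MST edges: C F, G I, C I, H I, E H, B D, B F, A C; total weight 2+2+3+3+4+6+7+19 = 46.

46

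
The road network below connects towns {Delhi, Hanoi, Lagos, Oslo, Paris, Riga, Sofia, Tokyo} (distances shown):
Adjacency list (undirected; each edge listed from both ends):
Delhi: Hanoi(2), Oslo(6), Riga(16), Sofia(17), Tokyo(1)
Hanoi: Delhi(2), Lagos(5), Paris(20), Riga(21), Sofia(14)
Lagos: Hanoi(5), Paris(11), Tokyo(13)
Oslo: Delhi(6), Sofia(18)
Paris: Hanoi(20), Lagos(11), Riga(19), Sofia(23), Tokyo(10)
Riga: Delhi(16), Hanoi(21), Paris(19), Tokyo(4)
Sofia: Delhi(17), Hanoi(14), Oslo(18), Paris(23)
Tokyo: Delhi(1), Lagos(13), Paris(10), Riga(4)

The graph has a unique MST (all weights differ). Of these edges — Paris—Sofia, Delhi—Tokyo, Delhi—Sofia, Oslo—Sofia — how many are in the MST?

1

Sort edges by weight, then run Kruskal:
Delhi—Tokyo (1): add — endpoints in different components.
Delhi—Hanoi (2): add — endpoints in different components.
Riga—Tokyo (4): add — endpoints in different components.
Hanoi—Lagos (5): add — endpoints in different components.
Delhi—Oslo (6): add — endpoints in different components.
Paris—Tokyo (10): add — endpoints in different components.
Lagos—Paris (11): skip — Lagos and Paris already connected.
Lagos—Tokyo (13): skip — Tokyo and Lagos already connected.
Hanoi—Sofia (14): add — endpoints in different components.
MST edge set: {Delhi—Tokyo, Delhi—Hanoi, Riga—Tokyo, Hanoi—Lagos, Delhi—Oslo, Paris—Tokyo, Hanoi—Sofia}.
Of the listed edges, {Delhi—Tokyo} are in the MST → 1.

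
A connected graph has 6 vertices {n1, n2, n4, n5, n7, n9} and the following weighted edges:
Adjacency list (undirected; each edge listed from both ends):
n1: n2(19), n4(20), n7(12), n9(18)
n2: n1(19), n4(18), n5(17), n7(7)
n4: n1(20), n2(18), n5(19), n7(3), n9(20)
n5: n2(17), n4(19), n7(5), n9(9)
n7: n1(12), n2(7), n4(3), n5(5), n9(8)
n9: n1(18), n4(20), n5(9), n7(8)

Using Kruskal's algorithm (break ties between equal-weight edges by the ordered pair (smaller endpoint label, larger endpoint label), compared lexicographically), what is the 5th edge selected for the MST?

n1-n7

Kruskal's algorithm — process edges by increasing weight (ties by edge label):
n4–n7 (3): add. Components now {n2} {n4,n7} {n1} {n5} {n9}
n5–n7 (5): add. Components now {n2} {n4,n5,n7} {n1} {n9}
n2–n7 (7): add. Components now {n2,n4,n5,n7} {n1} {n9}
n7–n9 (8): add. Components now {n2,n4,n5,n7,n9} {n1}
n5–n9 (9): skip — n5 and n9 already connected.
n1–n7 (12): add. Components now {n1,n2,n4,n5,n7,n9}
The 5th edge added is n1–n7.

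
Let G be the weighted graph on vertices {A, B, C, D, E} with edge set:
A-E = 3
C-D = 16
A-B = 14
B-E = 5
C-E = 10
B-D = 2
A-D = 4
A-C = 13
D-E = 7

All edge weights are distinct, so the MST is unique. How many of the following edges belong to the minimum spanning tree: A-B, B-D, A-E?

Kruskal: consider edges lightest-first.
B-D (2): add — endpoints in different components.
A-E (3): add — endpoints in different components.
A-D (4): add — endpoints in different components.
B-E (5): skip — B and E already connected.
D-E (7): skip — D and E already connected.
C-E (10): add — endpoints in different components.
MST edge set: {B-D, A-E, A-D, C-E}.
Of the listed edges, {B-D, A-E} are in the MST → 2.

2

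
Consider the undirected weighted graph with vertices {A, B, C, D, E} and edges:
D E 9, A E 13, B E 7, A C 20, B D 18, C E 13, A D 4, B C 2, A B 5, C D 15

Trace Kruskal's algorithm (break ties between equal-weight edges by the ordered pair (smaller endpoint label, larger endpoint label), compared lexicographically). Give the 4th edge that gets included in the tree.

B-E

Kruskal: consider edges lightest-first.
B C (2): add — endpoints in different components.
A D (4): add — endpoints in different components.
A B (5): add — endpoints in different components.
B E (7): add — endpoints in different components.
The 4th edge added is B E.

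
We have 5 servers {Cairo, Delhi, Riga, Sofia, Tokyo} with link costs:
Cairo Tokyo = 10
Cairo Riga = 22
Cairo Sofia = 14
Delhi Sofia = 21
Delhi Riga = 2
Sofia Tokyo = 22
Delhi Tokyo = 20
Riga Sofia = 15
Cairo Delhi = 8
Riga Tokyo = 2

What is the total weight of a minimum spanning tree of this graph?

26

Kruskal's algorithm — process edges by increasing weight (ties by edge label):
Delhi Riga (2): add. Components now {Delhi,Riga} {Tokyo} {Cairo} {Sofia}
Riga Tokyo (2): add. Components now {Delhi,Riga,Tokyo} {Cairo} {Sofia}
Cairo Delhi (8): add. Components now {Cairo,Delhi,Riga,Tokyo} {Sofia}
Cairo Tokyo (10): skip — Tokyo and Cairo already connected.
Cairo Sofia (14): add. Components now {Cairo,Delhi,Riga,Sofia,Tokyo}
MST edges: Delhi Riga, Riga Tokyo, Cairo Delhi, Cairo Sofia; total weight 2+2+8+14 = 26.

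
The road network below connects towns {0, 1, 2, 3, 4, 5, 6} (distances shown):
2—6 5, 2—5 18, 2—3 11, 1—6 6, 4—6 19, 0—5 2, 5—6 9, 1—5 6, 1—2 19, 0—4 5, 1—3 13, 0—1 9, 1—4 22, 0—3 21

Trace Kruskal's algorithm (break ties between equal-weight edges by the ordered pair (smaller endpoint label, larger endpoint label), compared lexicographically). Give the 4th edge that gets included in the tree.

1-5

Sort edges by weight, then run Kruskal:
0—5 (2): add — endpoints in different components.
0—4 (5): add — endpoints in different components.
2—6 (5): add — endpoints in different components.
1—5 (6): add — endpoints in different components.
1—6 (6): add — endpoints in different components.
0—1 (9): skip — 0 and 1 already connected.
5—6 (9): skip — 5 and 6 already connected.
2—3 (11): add — endpoints in different components.
The 4th edge added is 1—5.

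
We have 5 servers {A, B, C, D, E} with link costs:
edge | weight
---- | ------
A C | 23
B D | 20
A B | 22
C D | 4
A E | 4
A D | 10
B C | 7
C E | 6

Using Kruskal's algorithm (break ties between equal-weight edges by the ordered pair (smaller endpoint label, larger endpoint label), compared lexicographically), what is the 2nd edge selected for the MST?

Kruskal: consider edges lightest-first.
A E (4): add — endpoints in different components.
C D (4): add — endpoints in different components.
C E (6): add — endpoints in different components.
B C (7): add — endpoints in different components.
The 2nd edge added is C D.

C-D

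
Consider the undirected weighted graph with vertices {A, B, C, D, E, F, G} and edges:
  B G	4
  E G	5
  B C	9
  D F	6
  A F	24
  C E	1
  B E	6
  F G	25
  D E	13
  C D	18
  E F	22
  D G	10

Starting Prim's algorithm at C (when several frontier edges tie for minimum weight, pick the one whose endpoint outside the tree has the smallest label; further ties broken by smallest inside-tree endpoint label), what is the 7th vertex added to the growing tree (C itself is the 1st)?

Prim, starting at C.
Step 1: cheapest edge leaving the tree is C E (1); add E.
Step 2: cheapest edge leaving the tree is E G (5); add G.
Step 3: cheapest edge leaving the tree is B G (4); add B.
Step 4: cheapest edge leaving the tree is D G (10); add D.
Step 5: cheapest edge leaving the tree is D F (6); add F.
Step 6: cheapest edge leaving the tree is A F (24); add A.
Vertex order: C, E, G, B, D, F, A. The 7th vertex is A.

A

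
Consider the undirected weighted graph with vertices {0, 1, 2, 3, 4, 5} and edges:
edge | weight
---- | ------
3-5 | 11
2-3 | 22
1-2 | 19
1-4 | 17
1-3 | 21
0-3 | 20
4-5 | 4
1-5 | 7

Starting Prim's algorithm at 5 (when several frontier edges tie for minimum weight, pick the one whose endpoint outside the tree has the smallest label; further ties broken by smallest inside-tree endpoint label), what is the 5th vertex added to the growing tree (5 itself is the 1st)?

Prim, starting at 5.
Step 1: frontier [4-5 4, 1-5 7, 3-5 11] → take 4-5 (4); add 4.
Step 2: frontier [1-4 17, 1-5 7, 3-5 11] → take 1-5 (7); add 1.
Step 3: frontier [1-2 19, 1-3 21, 3-5 11] → take 3-5 (11); add 3.
Step 4: frontier [1-2 19, 0-3 20, 2-3 22] → take 1-2 (19); add 2.
Step 5: frontier [0-3 20] → take 0-3 (20); add 0.
Vertex order: 5, 4, 1, 3, 2, 0. The 5th vertex is 2.

2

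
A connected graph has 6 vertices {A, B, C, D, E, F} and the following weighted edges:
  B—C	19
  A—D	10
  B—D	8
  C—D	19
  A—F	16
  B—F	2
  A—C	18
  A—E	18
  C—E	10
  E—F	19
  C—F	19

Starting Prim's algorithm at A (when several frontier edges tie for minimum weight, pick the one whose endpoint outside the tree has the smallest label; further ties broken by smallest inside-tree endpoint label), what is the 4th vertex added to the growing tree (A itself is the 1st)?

F

Prim's algorithm from A:
Step 1: cheapest edge leaving the tree is A—D (10); add D.
Step 2: cheapest edge leaving the tree is B—D (8); add B.
Step 3: cheapest edge leaving the tree is B—F (2); add F.
Step 4: cheapest edge leaving the tree is A—C (18); add C.
Step 5: cheapest edge leaving the tree is C—E (10); add E.
Vertex order: A, D, B, F, C, E. The 4th vertex is F.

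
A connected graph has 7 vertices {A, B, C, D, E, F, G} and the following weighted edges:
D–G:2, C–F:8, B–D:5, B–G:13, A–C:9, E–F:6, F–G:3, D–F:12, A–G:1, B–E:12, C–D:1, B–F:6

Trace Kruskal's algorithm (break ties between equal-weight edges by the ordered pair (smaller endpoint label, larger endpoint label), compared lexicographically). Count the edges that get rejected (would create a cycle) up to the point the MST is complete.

Sort edges by weight, then run Kruskal:
A–G (1): add — endpoints in different components.
C–D (1): add — endpoints in different components.
D–G (2): add — endpoints in different components.
F–G (3): add — endpoints in different components.
B–D (5): add — endpoints in different components.
B–F (6): skip — B and F already connected.
E–F (6): add — endpoints in different components.
Edges rejected before the tree was complete: 1.

1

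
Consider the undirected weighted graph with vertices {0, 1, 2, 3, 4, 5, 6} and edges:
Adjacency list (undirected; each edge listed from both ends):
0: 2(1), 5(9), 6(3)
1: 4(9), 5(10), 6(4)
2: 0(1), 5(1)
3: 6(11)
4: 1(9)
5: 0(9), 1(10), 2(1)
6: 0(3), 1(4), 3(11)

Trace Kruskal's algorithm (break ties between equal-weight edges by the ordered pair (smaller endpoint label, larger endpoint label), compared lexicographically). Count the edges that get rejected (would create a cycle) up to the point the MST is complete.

2

Kruskal's algorithm — process edges by increasing weight (ties by edge label):
0-2 (1): add — endpoints in different components.
2-5 (1): add — endpoints in different components.
0-6 (3): add — endpoints in different components.
1-6 (4): add — endpoints in different components.
0-5 (9): skip — 0 and 5 already connected.
1-4 (9): add — endpoints in different components.
1-5 (10): skip — 1 and 5 already connected.
3-6 (11): add — endpoints in different components.
Edges rejected before the tree was complete: 2.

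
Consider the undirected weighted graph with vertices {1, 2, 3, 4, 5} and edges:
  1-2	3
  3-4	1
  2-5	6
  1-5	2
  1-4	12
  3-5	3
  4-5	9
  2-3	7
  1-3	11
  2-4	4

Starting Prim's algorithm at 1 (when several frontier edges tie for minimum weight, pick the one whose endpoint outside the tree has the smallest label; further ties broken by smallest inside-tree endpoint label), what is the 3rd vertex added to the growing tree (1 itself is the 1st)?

Prim, starting at 1.
Step 1: cheapest edge leaving the tree is 1-5 (2); add 5.
Step 2: cheapest edge leaving the tree is 1-2 (3); add 2.
Step 3: cheapest edge leaving the tree is 3-5 (3); add 3.
Step 4: cheapest edge leaving the tree is 3-4 (1); add 4.
Vertex order: 1, 5, 2, 3, 4. The 3rd vertex is 2.

2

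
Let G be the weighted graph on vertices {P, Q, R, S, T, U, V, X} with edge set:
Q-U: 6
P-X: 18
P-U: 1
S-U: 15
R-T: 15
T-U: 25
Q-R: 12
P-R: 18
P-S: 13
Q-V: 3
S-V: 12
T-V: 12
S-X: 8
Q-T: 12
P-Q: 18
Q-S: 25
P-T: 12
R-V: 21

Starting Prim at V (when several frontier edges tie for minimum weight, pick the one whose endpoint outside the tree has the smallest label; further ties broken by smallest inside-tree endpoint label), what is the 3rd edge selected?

Prim's algorithm from V:
Step 1: cheapest edge leaving the tree is Q-V (3); add Q.
Step 2: cheapest edge leaving the tree is Q-U (6); add U.
Step 3: cheapest edge leaving the tree is P-U (1); add P.
Step 4: cheapest edge leaving the tree is Q-R (12); add R.
Step 5: cheapest edge leaving the tree is S-V (12); add S.
Step 6: cheapest edge leaving the tree is S-X (8); add X.
Step 7: cheapest edge leaving the tree is P-T (12); add T.
The 3rd edge added is P-U.

P-U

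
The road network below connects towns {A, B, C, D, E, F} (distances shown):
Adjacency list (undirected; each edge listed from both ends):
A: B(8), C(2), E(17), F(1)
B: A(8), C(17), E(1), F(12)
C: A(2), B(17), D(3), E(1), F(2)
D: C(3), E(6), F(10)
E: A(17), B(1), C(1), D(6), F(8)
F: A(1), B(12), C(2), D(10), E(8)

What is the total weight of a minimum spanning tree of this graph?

8

Grow the tree from A using Prim:
Step 1: frontier [A-F 1, A-C 2, A-B 8, A-E 17] → take A-F (1); add F.
Step 2: frontier [A-C 2, A-B 8, A-E 17, C-F 2, E-F 8, D-F 10, B-F 12] → take A-C (2); add C.
Step 3: frontier [A-B 8, A-E 17, C-E 1, C-D 3, B-C 17, E-F 8, D-F 10, B-F 12] → take C-E (1); add E.
Step 4: frontier [A-B 8, C-D 3, B-C 17, B-E 1, D-E 6, D-F 10, B-F 12] → take B-E (1); add B.
Step 5: frontier [C-D 3, D-E 6, D-F 10] → take C-D (3); add D.
MST edges: A-F, A-C, C-E, B-E, C-D; total weight 1+2+1+1+3 = 8.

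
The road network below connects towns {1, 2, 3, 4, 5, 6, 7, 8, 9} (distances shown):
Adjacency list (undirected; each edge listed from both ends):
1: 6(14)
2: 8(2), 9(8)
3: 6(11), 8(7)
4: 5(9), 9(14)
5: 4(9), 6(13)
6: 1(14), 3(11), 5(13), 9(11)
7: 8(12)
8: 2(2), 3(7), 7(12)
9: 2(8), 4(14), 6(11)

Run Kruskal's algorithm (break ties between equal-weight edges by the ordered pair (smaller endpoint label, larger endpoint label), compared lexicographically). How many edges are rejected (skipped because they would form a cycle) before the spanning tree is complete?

1

Kruskal: consider edges lightest-first.
2-8 (2): add — endpoints in different components.
3-8 (7): add — endpoints in different components.
2-9 (8): add — endpoints in different components.
4-5 (9): add — endpoints in different components.
3-6 (11): add — endpoints in different components.
6-9 (11): skip — 6 and 9 already connected.
7-8 (12): add — endpoints in different components.
5-6 (13): add — endpoints in different components.
1-6 (14): add — endpoints in different components.
Edges rejected before the tree was complete: 1.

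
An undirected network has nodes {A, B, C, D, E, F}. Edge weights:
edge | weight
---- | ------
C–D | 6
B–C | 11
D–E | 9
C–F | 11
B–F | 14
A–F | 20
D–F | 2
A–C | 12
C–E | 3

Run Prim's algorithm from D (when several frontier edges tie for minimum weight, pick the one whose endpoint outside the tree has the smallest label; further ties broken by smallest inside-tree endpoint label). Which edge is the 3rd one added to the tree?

Prim, starting at D.
Step 1: frontier [D–F 2, C–D 6, D–E 9] → take D–F (2); add F.
Step 2: frontier [C–D 6, D–E 9, C–F 11, B–F 14, A–F 20] → take C–D (6); add C.
Step 3: frontier [C–E 3, B–C 11, A–C 12, D–E 9, B–F 14, A–F 20] → take C–E (3); add E.
Step 4: frontier [B–C 11, A–C 12, B–F 14, A–F 20] → take B–C (11); add B.
Step 5: frontier [A–C 12, A–F 20] → take A–C (12); add A.
The 3rd edge added is C–E.

C-E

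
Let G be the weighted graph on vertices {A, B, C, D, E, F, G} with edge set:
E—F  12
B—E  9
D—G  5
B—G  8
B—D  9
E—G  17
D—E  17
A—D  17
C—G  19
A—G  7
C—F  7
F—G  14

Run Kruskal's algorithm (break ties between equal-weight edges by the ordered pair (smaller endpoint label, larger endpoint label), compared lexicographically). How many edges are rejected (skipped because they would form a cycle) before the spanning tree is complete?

1

Kruskal's algorithm — process edges by increasing weight (ties by edge label):
D—G (5): add — endpoints in different components.
A—G (7): add — endpoints in different components.
C—F (7): add — endpoints in different components.
B—G (8): add — endpoints in different components.
B—D (9): skip — B and D already connected.
B—E (9): add — endpoints in different components.
E—F (12): add — endpoints in different components.
Edges rejected before the tree was complete: 1.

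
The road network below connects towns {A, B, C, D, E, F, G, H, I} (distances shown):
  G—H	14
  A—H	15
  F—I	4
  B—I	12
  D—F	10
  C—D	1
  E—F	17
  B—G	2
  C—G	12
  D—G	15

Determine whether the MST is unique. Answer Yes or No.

Kruskal's algorithm — process edges by increasing weight (ties by edge label):
C—D (1): add — endpoints in different components.
B—G (2): add — endpoints in different components.
F—I (4): add — endpoints in different components.
D—F (10): add — endpoints in different components.
B—I (12): add — endpoints in different components.
C—G (12): skip — C and G already connected.
G—H (14): add — endpoints in different components.
A—H (15): add — endpoints in different components.
D—G (15): skip — D and G already connected.
E—F (17): add — endpoints in different components.
Non-tree edge C—G has weight 12, equal to the heaviest edge on its tree cycle — swapping gives another MST of the same weight. Not unique.

No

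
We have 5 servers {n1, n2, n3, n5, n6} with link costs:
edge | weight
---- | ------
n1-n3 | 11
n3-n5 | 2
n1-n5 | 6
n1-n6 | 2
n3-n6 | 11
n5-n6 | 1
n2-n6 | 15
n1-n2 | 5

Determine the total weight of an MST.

Grow the tree from n3 using Prim:
Step 1: frontier [n3-n5 2, n1-n3 11, n3-n6 11] → take n3-n5 (2); add n5.
Step 2: frontier [n1-n3 11, n3-n6 11, n5-n6 1, n1-n5 6] → take n5-n6 (1); add n6.
Step 3: frontier [n1-n3 11, n1-n5 6, n1-n6 2, n2-n6 15] → take n1-n6 (2); add n1.
Step 4: frontier [n1-n2 5, n2-n6 15] → take n1-n2 (5); add n2.
MST edges: n3-n5, n5-n6, n1-n6, n1-n2; total weight 2+1+2+5 = 10.

10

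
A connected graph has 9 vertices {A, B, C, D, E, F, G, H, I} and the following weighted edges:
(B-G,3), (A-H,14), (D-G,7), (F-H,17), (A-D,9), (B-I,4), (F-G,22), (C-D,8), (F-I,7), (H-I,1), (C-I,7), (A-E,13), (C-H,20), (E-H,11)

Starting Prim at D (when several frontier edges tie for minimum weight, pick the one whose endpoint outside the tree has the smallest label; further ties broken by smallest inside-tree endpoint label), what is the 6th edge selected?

F-I

Grow the tree from D using Prim:
Step 1: cheapest edge leaving the tree is D-G (7); add G.
Step 2: cheapest edge leaving the tree is B-G (3); add B.
Step 3: cheapest edge leaving the tree is B-I (4); add I.
Step 4: cheapest edge leaving the tree is H-I (1); add H.
Step 5: cheapest edge leaving the tree is C-I (7); add C.
Step 6: cheapest edge leaving the tree is F-I (7); add F.
Step 7: cheapest edge leaving the tree is A-D (9); add A.
Step 8: cheapest edge leaving the tree is E-H (11); add E.
The 6th edge added is F-I.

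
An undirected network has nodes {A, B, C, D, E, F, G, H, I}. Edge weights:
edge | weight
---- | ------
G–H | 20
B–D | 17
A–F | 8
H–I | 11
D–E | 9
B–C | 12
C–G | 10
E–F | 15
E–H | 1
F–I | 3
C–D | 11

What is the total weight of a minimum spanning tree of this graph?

65

Kruskal: consider edges lightest-first.
E–H (1): add — endpoints in different components.
F–I (3): add — endpoints in different components.
A–F (8): add — endpoints in different components.
D–E (9): add — endpoints in different components.
C–G (10): add — endpoints in different components.
C–D (11): add — endpoints in different components.
H–I (11): add — endpoints in different components.
B–C (12): add — endpoints in different components.
MST edges: E–H, F–I, A–F, D–E, C–G, C–D, H–I, B–C; total weight 1+3+8+9+10+11+11+12 = 65.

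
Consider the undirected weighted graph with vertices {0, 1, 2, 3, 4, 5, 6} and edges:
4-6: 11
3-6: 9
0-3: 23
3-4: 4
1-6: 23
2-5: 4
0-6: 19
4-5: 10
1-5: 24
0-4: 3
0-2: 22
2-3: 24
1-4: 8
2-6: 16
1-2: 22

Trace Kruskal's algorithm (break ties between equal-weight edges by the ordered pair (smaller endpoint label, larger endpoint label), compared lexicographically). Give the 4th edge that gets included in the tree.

1-4

Kruskal's algorithm — process edges by increasing weight (ties by edge label):
0-4 (3): add. Components now {0,4} {1} {2} {3} {5} {6}
2-5 (4): add. Components now {0,4} {1} {2,5} {3} {6}
3-4 (4): add. Components now {0,3,4} {1} {2,5} {6}
1-4 (8): add. Components now {0,1,3,4} {2,5} {6}
3-6 (9): add. Components now {0,1,3,4,6} {2,5}
4-5 (10): add. Components now {0,1,2,3,4,5,6}
The 4th edge added is 1-4.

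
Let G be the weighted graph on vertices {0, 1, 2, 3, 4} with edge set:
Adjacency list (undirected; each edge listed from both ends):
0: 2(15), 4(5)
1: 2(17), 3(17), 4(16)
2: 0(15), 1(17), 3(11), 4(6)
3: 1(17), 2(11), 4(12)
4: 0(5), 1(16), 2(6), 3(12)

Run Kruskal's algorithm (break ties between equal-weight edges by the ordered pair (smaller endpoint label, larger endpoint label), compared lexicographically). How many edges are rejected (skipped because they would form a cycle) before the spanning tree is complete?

2

Sort edges by weight, then run Kruskal:
0–4 (5): add — endpoints in different components.
2–4 (6): add — endpoints in different components.
2–3 (11): add — endpoints in different components.
3–4 (12): skip — 3 and 4 already connected.
0–2 (15): skip — 0 and 2 already connected.
1–4 (16): add — endpoints in different components.
Edges rejected before the tree was complete: 2.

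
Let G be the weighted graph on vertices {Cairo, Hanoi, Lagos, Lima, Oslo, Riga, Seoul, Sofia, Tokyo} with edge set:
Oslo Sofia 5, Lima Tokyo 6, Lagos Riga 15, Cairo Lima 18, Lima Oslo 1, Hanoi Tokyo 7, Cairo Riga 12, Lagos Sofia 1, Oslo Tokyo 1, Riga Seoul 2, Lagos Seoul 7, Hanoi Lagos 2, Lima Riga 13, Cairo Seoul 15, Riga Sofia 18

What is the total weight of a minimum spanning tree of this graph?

Kruskal's algorithm — process edges by increasing weight (ties by edge label):
Lagos Sofia (1): add — endpoints in different components.
Lima Oslo (1): add — endpoints in different components.
Oslo Tokyo (1): add — endpoints in different components.
Hanoi Lagos (2): add — endpoints in different components.
Riga Seoul (2): add — endpoints in different components.
Oslo Sofia (5): add — endpoints in different components.
Lima Tokyo (6): skip — Tokyo and Lima already connected.
Hanoi Tokyo (7): skip — Hanoi and Tokyo already connected.
Lagos Seoul (7): add — endpoints in different components.
Cairo Riga (12): add — endpoints in different components.
MST edges: Lagos Sofia, Lima Oslo, Oslo Tokyo, Hanoi Lagos, Riga Seoul, Oslo Sofia, Lagos Seoul, Cairo Riga; total weight 1+1+1+2+2+5+7+12 = 31.

31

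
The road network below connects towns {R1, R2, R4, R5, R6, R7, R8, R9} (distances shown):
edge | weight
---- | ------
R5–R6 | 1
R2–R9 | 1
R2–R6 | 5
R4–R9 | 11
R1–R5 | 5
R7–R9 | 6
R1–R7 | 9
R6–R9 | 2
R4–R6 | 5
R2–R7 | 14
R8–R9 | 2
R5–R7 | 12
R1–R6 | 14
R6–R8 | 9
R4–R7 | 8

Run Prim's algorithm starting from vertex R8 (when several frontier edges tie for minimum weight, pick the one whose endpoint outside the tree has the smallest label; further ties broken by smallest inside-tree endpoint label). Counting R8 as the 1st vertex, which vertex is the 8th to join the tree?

R7

Grow the tree from R8 using Prim:
Step 1: cheapest edge leaving the tree is R8–R9 (2); add R9.
Step 2: cheapest edge leaving the tree is R2–R9 (1); add R2.
Step 3: cheapest edge leaving the tree is R6–R9 (2); add R6.
Step 4: cheapest edge leaving the tree is R5–R6 (1); add R5.
Step 5: cheapest edge leaving the tree is R1–R5 (5); add R1.
Step 6: cheapest edge leaving the tree is R4–R6 (5); add R4.
Step 7: cheapest edge leaving the tree is R7–R9 (6); add R7.
Vertex order: R8, R9, R2, R6, R5, R1, R4, R7. The 8th vertex is R7.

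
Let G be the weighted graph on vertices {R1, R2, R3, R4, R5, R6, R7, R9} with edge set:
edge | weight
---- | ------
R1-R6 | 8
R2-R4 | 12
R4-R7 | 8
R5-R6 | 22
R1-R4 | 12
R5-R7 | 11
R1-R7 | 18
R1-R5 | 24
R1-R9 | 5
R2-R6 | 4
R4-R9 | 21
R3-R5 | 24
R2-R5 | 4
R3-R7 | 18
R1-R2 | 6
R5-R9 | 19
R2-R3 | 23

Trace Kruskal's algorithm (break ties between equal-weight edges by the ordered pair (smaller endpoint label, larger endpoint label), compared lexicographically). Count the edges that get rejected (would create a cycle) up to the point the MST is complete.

Kruskal's algorithm — process edges by increasing weight (ties by edge label):
R2-R5 (4): add — endpoints in different components.
R2-R6 (4): add — endpoints in different components.
R1-R9 (5): add — endpoints in different components.
R1-R2 (6): add — endpoints in different components.
R1-R6 (8): skip — R6 and R1 already connected.
R4-R7 (8): add — endpoints in different components.
R5-R7 (11): add — endpoints in different components.
R1-R4 (12): skip — R1 and R4 already connected.
R2-R4 (12): skip — R2 and R4 already connected.
R1-R7 (18): skip — R7 and R1 already connected.
R3-R7 (18): add — endpoints in different components.
Edges rejected before the tree was complete: 4.

4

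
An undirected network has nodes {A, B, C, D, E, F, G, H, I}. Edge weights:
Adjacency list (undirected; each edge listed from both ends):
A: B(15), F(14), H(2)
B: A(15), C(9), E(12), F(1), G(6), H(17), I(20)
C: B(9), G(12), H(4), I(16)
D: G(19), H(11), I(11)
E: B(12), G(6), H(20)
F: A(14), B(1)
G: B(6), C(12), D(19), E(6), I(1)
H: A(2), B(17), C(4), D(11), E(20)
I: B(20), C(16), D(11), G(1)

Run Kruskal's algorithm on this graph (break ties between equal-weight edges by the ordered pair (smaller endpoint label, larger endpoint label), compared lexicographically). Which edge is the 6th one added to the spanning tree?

E-G

Sort edges by weight, then run Kruskal:
B F (1): add — endpoints in different components.
G I (1): add — endpoints in different components.
A H (2): add — endpoints in different components.
C H (4): add — endpoints in different components.
B G (6): add — endpoints in different components.
E G (6): add — endpoints in different components.
B C (9): add — endpoints in different components.
D H (11): add — endpoints in different components.
The 6th edge added is E G.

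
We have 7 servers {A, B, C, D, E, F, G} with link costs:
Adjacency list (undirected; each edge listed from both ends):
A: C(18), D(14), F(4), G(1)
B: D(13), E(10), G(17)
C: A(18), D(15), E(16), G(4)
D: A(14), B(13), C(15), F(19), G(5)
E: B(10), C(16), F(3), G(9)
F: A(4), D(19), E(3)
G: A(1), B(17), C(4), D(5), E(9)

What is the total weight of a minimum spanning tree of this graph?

Prim, starting at C.
Step 1: frontier [C G 4, C D 15, C E 16, A C 18] → take C G (4); add G.
Step 2: frontier [C D 15, C E 16, A C 18, A G 1, D G 5, E G 9, B G 17] → take A G (1); add A.
Step 3: frontier [A F 4, A D 14, C D 15, C E 16, D G 5, E G 9, B G 17] → take A F (4); add F.
Step 4: frontier [A D 14, C D 15, C E 16, E F 3, D F 19, D G 5, E G 9, B G 17] → take E F (3); add E.
Step 5: frontier [A D 14, C D 15, B E 10, D F 19, D G 5, B G 17] → take D G (5); add D.
Step 6: frontier [B D 13, B E 10, B G 17] → take B E (10); add B.
MST edges: C G, A G, A F, E F, D G, B E; total weight 4+1+4+3+5+10 = 27.

27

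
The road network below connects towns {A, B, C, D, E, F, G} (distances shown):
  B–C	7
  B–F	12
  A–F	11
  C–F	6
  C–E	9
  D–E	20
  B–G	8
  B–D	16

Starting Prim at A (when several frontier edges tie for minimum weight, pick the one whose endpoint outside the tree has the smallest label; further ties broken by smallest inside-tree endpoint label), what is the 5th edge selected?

C-E

Prim, starting at A.
Step 1: cheapest edge leaving the tree is A–F (11); add F.
Step 2: cheapest edge leaving the tree is C–F (6); add C.
Step 3: cheapest edge leaving the tree is B–C (7); add B.
Step 4: cheapest edge leaving the tree is B–G (8); add G.
Step 5: cheapest edge leaving the tree is C–E (9); add E.
Step 6: cheapest edge leaving the tree is B–D (16); add D.
The 5th edge added is C–E.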